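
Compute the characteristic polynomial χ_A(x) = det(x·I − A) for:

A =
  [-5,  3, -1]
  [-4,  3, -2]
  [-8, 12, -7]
x^3 + 9*x^2 + 27*x + 27

Expanding det(x·I − A) (e.g. by cofactor expansion or by noting that A is similar to its Jordan form J, which has the same characteristic polynomial as A) gives
  χ_A(x) = x^3 + 9*x^2 + 27*x + 27
which factors as (x + 3)^3. The eigenvalues (with algebraic multiplicities) are λ = -3 with multiplicity 3.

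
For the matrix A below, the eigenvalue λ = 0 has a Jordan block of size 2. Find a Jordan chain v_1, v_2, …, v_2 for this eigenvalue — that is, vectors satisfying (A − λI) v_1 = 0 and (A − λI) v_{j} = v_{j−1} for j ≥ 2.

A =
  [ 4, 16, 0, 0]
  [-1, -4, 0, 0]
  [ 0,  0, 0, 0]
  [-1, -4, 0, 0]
A Jordan chain for λ = 0 of length 2:
v_1 = (4, -1, 0, -1)ᵀ
v_2 = (1, 0, 0, 0)ᵀ

Let N = A − (0)·I. We want v_2 with N^2 v_2 = 0 but N^1 v_2 ≠ 0; then v_{j-1} := N · v_j for j = 2, …, 2.

Pick v_2 = (1, 0, 0, 0)ᵀ.
Then v_1 = N · v_2 = (4, -1, 0, -1)ᵀ.

Sanity check: (A − (0)·I) v_1 = (0, 0, 0, 0)ᵀ = 0. ✓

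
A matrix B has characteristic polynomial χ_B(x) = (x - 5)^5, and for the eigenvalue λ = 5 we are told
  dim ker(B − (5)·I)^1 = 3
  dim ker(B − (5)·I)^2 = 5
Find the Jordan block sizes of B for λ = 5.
Block sizes for λ = 5: [2, 2, 1]

From the dimensions of kernels of powers, the number of Jordan blocks of size at least j is d_j − d_{j−1} where d_j = dim ker(N^j) (with d_0 = 0). Computing the differences gives [3, 2].
The number of blocks of size exactly k is (#blocks of size ≥ k) − (#blocks of size ≥ k + 1), so the partition is: 1 block(s) of size 1, 2 block(s) of size 2.
In nonincreasing order the block sizes are [2, 2, 1].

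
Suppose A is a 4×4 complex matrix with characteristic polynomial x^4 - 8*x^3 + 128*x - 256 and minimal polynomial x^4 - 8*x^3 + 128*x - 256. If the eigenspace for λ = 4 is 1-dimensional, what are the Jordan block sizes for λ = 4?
Block sizes for λ = 4: [3]

Step 1 — from the characteristic polynomial, algebraic multiplicity of λ = 4 is 3. From dim ker(A − (4)·I) = 1, there are exactly 1 Jordan blocks for λ = 4.
Step 2 — from the minimal polynomial, the factor (x − 4)^3 tells us the largest block for λ = 4 has size 3.
Step 3 — with total size 3, 1 blocks, and largest block 3, the block sizes (in nonincreasing order) are [3].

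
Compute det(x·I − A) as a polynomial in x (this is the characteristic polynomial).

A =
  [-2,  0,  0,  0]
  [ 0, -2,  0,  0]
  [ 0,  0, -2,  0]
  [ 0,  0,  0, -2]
x^4 + 8*x^3 + 24*x^2 + 32*x + 16

Expanding det(x·I − A) (e.g. by cofactor expansion or by noting that A is similar to its Jordan form J, which has the same characteristic polynomial as A) gives
  χ_A(x) = x^4 + 8*x^3 + 24*x^2 + 32*x + 16
which factors as (x + 2)^4. The eigenvalues (with algebraic multiplicities) are λ = -2 with multiplicity 4.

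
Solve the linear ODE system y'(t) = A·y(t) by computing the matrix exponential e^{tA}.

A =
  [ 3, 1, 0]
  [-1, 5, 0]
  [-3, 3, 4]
e^{tA} =
  [-t*exp(4*t) + exp(4*t), t*exp(4*t), 0]
  [-t*exp(4*t), t*exp(4*t) + exp(4*t), 0]
  [-3*t*exp(4*t), 3*t*exp(4*t), exp(4*t)]

Strategy: write A = P · J · P⁻¹ where J is a Jordan canonical form, so e^{tA} = P · e^{tJ} · P⁻¹, and e^{tJ} can be computed block-by-block.

A has Jordan form
J =
  [4, 1, 0]
  [0, 4, 0]
  [0, 0, 4]
(up to reordering of blocks).

Per-block formulas:
  For a 1×1 block at λ = 4: exp(t · [4]) = [e^(4t)].
  For a 2×2 Jordan block J_2(4): exp(t · J_2(4)) = e^(4t)·(I + t·N), where N is the 2×2 nilpotent shift.

After assembling e^{tJ} and conjugating by P, we get:

e^{tA} =
  [-t*exp(4*t) + exp(4*t), t*exp(4*t), 0]
  [-t*exp(4*t), t*exp(4*t) + exp(4*t), 0]
  [-3*t*exp(4*t), 3*t*exp(4*t), exp(4*t)]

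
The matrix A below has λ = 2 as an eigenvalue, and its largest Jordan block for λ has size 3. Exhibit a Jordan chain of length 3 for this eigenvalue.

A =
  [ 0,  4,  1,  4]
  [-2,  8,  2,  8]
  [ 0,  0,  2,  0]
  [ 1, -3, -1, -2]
A Jordan chain for λ = 2 of length 3:
v_1 = (4, 4, 0, -2)ᵀ
v_2 = (4, 6, 0, -3)ᵀ
v_3 = (0, 1, 0, 0)ᵀ

Let N = A − (2)·I. We want v_3 with N^3 v_3 = 0 but N^2 v_3 ≠ 0; then v_{j-1} := N · v_j for j = 3, …, 2.

Pick v_3 = (0, 1, 0, 0)ᵀ.
Then v_2 = N · v_3 = (4, 6, 0, -3)ᵀ.
Then v_1 = N · v_2 = (4, 4, 0, -2)ᵀ.

Sanity check: (A − (2)·I) v_1 = (0, 0, 0, 0)ᵀ = 0. ✓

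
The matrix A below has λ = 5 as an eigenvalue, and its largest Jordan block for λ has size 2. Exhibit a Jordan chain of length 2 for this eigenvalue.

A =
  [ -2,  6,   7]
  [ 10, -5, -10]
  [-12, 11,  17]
A Jordan chain for λ = 5 of length 2:
v_1 = (-1, 0, -1)ᵀ
v_2 = (1, 1, 0)ᵀ

Let N = A − (5)·I. We want v_2 with N^2 v_2 = 0 but N^1 v_2 ≠ 0; then v_{j-1} := N · v_j for j = 2, …, 2.

Pick v_2 = (1, 1, 0)ᵀ.
Then v_1 = N · v_2 = (-1, 0, -1)ᵀ.

Sanity check: (A − (5)·I) v_1 = (0, 0, 0)ᵀ = 0. ✓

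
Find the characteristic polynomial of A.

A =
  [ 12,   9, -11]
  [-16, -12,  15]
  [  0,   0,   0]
x^3

Expanding det(x·I − A) (e.g. by cofactor expansion or by noting that A is similar to its Jordan form J, which has the same characteristic polynomial as A) gives
  χ_A(x) = x^3
which factors as x^3. The eigenvalues (with algebraic multiplicities) are λ = 0 with multiplicity 3.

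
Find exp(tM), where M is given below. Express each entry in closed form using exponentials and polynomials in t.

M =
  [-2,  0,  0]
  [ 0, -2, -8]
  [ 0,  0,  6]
e^{tM} =
  [exp(-2*t), 0, 0]
  [0, exp(-2*t), -exp(6*t) + exp(-2*t)]
  [0, 0, exp(6*t)]

Strategy: write M = P · J · P⁻¹ where J is a Jordan canonical form, so e^{tM} = P · e^{tJ} · P⁻¹, and e^{tJ} can be computed block-by-block.

M has Jordan form
J =
  [-2,  0, 0]
  [ 0, -2, 0]
  [ 0,  0, 6]
(up to reordering of blocks).

Per-block formulas:
  For a 1×1 block at λ = -2: exp(t · [-2]) = [e^(-2t)].
  For a 1×1 block at λ = 6: exp(t · [6]) = [e^(6t)].

After assembling e^{tJ} and conjugating by P, we get:

e^{tM} =
  [exp(-2*t), 0, 0]
  [0, exp(-2*t), -exp(6*t) + exp(-2*t)]
  [0, 0, exp(6*t)]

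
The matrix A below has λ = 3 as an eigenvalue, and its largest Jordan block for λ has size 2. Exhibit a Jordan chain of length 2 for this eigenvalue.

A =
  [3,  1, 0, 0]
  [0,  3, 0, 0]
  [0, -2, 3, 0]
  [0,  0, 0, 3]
A Jordan chain for λ = 3 of length 2:
v_1 = (1, 0, -2, 0)ᵀ
v_2 = (0, 1, 0, 0)ᵀ

Let N = A − (3)·I. We want v_2 with N^2 v_2 = 0 but N^1 v_2 ≠ 0; then v_{j-1} := N · v_j for j = 2, …, 2.

Pick v_2 = (0, 1, 0, 0)ᵀ.
Then v_1 = N · v_2 = (1, 0, -2, 0)ᵀ.

Sanity check: (A − (3)·I) v_1 = (0, 0, 0, 0)ᵀ = 0. ✓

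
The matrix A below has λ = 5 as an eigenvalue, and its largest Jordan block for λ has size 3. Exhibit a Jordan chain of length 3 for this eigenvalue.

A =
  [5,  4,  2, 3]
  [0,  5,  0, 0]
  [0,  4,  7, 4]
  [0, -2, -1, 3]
A Jordan chain for λ = 5 of length 3:
v_1 = (2, 0, 0, 0)ᵀ
v_2 = (4, 0, 4, -2)ᵀ
v_3 = (0, 1, 0, 0)ᵀ

Let N = A − (5)·I. We want v_3 with N^3 v_3 = 0 but N^2 v_3 ≠ 0; then v_{j-1} := N · v_j for j = 3, …, 2.

Pick v_3 = (0, 1, 0, 0)ᵀ.
Then v_2 = N · v_3 = (4, 0, 4, -2)ᵀ.
Then v_1 = N · v_2 = (2, 0, 0, 0)ᵀ.

Sanity check: (A − (5)·I) v_1 = (0, 0, 0, 0)ᵀ = 0. ✓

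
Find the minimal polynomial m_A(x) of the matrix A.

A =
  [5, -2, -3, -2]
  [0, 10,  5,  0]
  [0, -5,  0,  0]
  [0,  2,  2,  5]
x^3 - 15*x^2 + 75*x - 125

The characteristic polynomial is χ_A(x) = (x - 5)^4, so the eigenvalues are known. The minimal polynomial is
  m_A(x) = Π_λ (x − λ)^{k_λ}
where k_λ is the size of the *largest* Jordan block for λ (equivalently, the smallest k with (A − λI)^k v = 0 for every generalised eigenvector v of λ).

  λ = 5: largest Jordan block has size 3, contributing (x − 5)^3

So m_A(x) = (x - 5)^3 = x^3 - 15*x^2 + 75*x - 125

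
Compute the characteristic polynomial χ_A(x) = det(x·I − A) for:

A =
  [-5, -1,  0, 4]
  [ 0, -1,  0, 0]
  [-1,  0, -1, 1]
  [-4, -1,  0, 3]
x^4 + 4*x^3 + 6*x^2 + 4*x + 1

Expanding det(x·I − A) (e.g. by cofactor expansion or by noting that A is similar to its Jordan form J, which has the same characteristic polynomial as A) gives
  χ_A(x) = x^4 + 4*x^3 + 6*x^2 + 4*x + 1
which factors as (x + 1)^4. The eigenvalues (with algebraic multiplicities) are λ = -1 with multiplicity 4.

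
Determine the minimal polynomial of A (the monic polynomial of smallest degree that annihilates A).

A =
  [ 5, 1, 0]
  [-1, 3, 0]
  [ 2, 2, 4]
x^2 - 8*x + 16

The characteristic polynomial is χ_A(x) = (x - 4)^3, so the eigenvalues are known. The minimal polynomial is
  m_A(x) = Π_λ (x − λ)^{k_λ}
where k_λ is the size of the *largest* Jordan block for λ (equivalently, the smallest k with (A − λI)^k v = 0 for every generalised eigenvector v of λ).

  λ = 4: largest Jordan block has size 2, contributing (x − 4)^2

So m_A(x) = (x - 4)^2 = x^2 - 8*x + 16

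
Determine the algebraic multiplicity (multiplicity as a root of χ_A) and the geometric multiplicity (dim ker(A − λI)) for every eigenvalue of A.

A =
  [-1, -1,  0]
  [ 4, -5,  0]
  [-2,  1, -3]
λ = -3: alg = 3, geom = 2

Step 1 — factor the characteristic polynomial to read off the algebraic multiplicities:
  χ_A(x) = (x + 3)^3

Step 2 — compute geometric multiplicities via the rank-nullity identity g(λ) = n − rank(A − λI):
  rank(A − (-3)·I) = 1, so dim ker(A − (-3)·I) = n − 1 = 2

Summary:
  λ = -3: algebraic multiplicity = 3, geometric multiplicity = 2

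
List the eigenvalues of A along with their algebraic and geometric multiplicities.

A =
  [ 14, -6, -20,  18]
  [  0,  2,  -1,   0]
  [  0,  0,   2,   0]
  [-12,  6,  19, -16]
λ = -4: alg = 1, geom = 1; λ = 2: alg = 3, geom = 2

Step 1 — factor the characteristic polynomial to read off the algebraic multiplicities:
  χ_A(x) = (x - 2)^3*(x + 4)

Step 2 — compute geometric multiplicities via the rank-nullity identity g(λ) = n − rank(A − λI):
  rank(A − (-4)·I) = 3, so dim ker(A − (-4)·I) = n − 3 = 1
  rank(A − (2)·I) = 2, so dim ker(A − (2)·I) = n − 2 = 2

Summary:
  λ = -4: algebraic multiplicity = 1, geometric multiplicity = 1
  λ = 2: algebraic multiplicity = 3, geometric multiplicity = 2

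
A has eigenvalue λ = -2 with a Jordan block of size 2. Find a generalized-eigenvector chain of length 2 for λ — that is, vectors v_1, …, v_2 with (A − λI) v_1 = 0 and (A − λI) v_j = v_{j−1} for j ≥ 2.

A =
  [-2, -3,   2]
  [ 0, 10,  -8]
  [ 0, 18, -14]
A Jordan chain for λ = -2 of length 2:
v_1 = (-3, 12, 18)ᵀ
v_2 = (0, 1, 0)ᵀ

Let N = A − (-2)·I. We want v_2 with N^2 v_2 = 0 but N^1 v_2 ≠ 0; then v_{j-1} := N · v_j for j = 2, …, 2.

Pick v_2 = (0, 1, 0)ᵀ.
Then v_1 = N · v_2 = (-3, 12, 18)ᵀ.

Sanity check: (A − (-2)·I) v_1 = (0, 0, 0)ᵀ = 0. ✓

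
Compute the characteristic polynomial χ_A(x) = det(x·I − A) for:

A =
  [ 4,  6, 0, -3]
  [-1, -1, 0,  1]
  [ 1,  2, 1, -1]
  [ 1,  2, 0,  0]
x^4 - 4*x^3 + 6*x^2 - 4*x + 1

Expanding det(x·I − A) (e.g. by cofactor expansion or by noting that A is similar to its Jordan form J, which has the same characteristic polynomial as A) gives
  χ_A(x) = x^4 - 4*x^3 + 6*x^2 - 4*x + 1
which factors as (x - 1)^4. The eigenvalues (with algebraic multiplicities) are λ = 1 with multiplicity 4.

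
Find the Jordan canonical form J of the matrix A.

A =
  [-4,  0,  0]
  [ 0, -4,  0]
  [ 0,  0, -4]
J_1(-4) ⊕ J_1(-4) ⊕ J_1(-4)

The characteristic polynomial is
  det(x·I − A) = x^3 + 12*x^2 + 48*x + 64 = (x + 4)^3

Eigenvalues and multiplicities (the geometric multiplicity of λ is n − rank(A − λI), which equals the number of Jordan blocks for λ):
  λ = -4: algebraic multiplicity = 3, geometric multiplicity = 3

Determining the block sizes for each eigenvalue:
  λ = -4: gm = am = 3, so every block has size 1 → block sizes [1, 1, 1]

Assembling the blocks gives a Jordan form
J =
  [-4,  0,  0]
  [ 0, -4,  0]
  [ 0,  0, -4]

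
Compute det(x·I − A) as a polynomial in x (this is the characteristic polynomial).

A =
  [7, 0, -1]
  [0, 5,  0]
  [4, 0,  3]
x^3 - 15*x^2 + 75*x - 125

Expanding det(x·I − A) (e.g. by cofactor expansion or by noting that A is similar to its Jordan form J, which has the same characteristic polynomial as A) gives
  χ_A(x) = x^3 - 15*x^2 + 75*x - 125
which factors as (x - 5)^3. The eigenvalues (with algebraic multiplicities) are λ = 5 with multiplicity 3.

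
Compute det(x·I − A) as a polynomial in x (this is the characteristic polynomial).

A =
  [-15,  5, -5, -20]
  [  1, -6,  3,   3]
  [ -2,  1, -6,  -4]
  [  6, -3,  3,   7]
x^4 + 20*x^3 + 150*x^2 + 500*x + 625

Expanding det(x·I − A) (e.g. by cofactor expansion or by noting that A is similar to its Jordan form J, which has the same characteristic polynomial as A) gives
  χ_A(x) = x^4 + 20*x^3 + 150*x^2 + 500*x + 625
which factors as (x + 5)^4. The eigenvalues (with algebraic multiplicities) are λ = -5 with multiplicity 4.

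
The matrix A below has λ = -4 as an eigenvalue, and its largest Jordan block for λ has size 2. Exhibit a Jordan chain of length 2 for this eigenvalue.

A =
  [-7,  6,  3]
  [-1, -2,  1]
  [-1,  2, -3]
A Jordan chain for λ = -4 of length 2:
v_1 = (-3, -1, -1)ᵀ
v_2 = (1, 0, 0)ᵀ

Let N = A − (-4)·I. We want v_2 with N^2 v_2 = 0 but N^1 v_2 ≠ 0; then v_{j-1} := N · v_j for j = 2, …, 2.

Pick v_2 = (1, 0, 0)ᵀ.
Then v_1 = N · v_2 = (-3, -1, -1)ᵀ.

Sanity check: (A − (-4)·I) v_1 = (0, 0, 0)ᵀ = 0. ✓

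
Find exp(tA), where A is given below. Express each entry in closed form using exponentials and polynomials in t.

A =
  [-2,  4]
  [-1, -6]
e^{tA} =
  [2*t*exp(-4*t) + exp(-4*t), 4*t*exp(-4*t)]
  [-t*exp(-4*t), -2*t*exp(-4*t) + exp(-4*t)]

Strategy: write A = P · J · P⁻¹ where J is a Jordan canonical form, so e^{tA} = P · e^{tJ} · P⁻¹, and e^{tJ} can be computed block-by-block.

A has Jordan form
J =
  [-4,  1]
  [ 0, -4]
(up to reordering of blocks).

Per-block formulas:
  For a 2×2 Jordan block J_2(-4): exp(t · J_2(-4)) = e^(-4t)·(I + t·N), where N is the 2×2 nilpotent shift.

After assembling e^{tJ} and conjugating by P, we get:

e^{tA} =
  [2*t*exp(-4*t) + exp(-4*t), 4*t*exp(-4*t)]
  [-t*exp(-4*t), -2*t*exp(-4*t) + exp(-4*t)]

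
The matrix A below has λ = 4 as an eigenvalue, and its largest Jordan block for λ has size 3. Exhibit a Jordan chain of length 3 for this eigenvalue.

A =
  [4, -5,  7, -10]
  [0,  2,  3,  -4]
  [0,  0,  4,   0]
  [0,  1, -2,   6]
A Jordan chain for λ = 4 of length 3:
v_1 = (5, 2, 0, -1)ᵀ
v_2 = (7, 3, 0, -2)ᵀ
v_3 = (0, 0, 1, 0)ᵀ

Let N = A − (4)·I. We want v_3 with N^3 v_3 = 0 but N^2 v_3 ≠ 0; then v_{j-1} := N · v_j for j = 3, …, 2.

Pick v_3 = (0, 0, 1, 0)ᵀ.
Then v_2 = N · v_3 = (7, 3, 0, -2)ᵀ.
Then v_1 = N · v_2 = (5, 2, 0, -1)ᵀ.

Sanity check: (A − (4)·I) v_1 = (0, 0, 0, 0)ᵀ = 0. ✓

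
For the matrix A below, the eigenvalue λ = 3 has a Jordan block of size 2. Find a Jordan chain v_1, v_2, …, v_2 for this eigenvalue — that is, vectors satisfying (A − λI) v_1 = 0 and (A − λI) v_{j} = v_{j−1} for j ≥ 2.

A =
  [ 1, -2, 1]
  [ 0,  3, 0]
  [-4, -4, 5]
A Jordan chain for λ = 3 of length 2:
v_1 = (-2, 0, -4)ᵀ
v_2 = (1, 0, 0)ᵀ

Let N = A − (3)·I. We want v_2 with N^2 v_2 = 0 but N^1 v_2 ≠ 0; then v_{j-1} := N · v_j for j = 2, …, 2.

Pick v_2 = (1, 0, 0)ᵀ.
Then v_1 = N · v_2 = (-2, 0, -4)ᵀ.

Sanity check: (A − (3)·I) v_1 = (0, 0, 0)ᵀ = 0. ✓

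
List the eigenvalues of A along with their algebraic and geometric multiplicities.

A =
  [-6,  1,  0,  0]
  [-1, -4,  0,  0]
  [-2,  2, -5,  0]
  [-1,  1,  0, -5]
λ = -5: alg = 4, geom = 3

Step 1 — factor the characteristic polynomial to read off the algebraic multiplicities:
  χ_A(x) = (x + 5)^4

Step 2 — compute geometric multiplicities via the rank-nullity identity g(λ) = n − rank(A − λI):
  rank(A − (-5)·I) = 1, so dim ker(A − (-5)·I) = n − 1 = 3

Summary:
  λ = -5: algebraic multiplicity = 4, geometric multiplicity = 3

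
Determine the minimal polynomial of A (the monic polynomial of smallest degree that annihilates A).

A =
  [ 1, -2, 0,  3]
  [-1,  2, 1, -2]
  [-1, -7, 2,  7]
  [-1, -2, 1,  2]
x^4 - 7*x^3 + 15*x^2 - 13*x + 4

The characteristic polynomial is χ_A(x) = (x - 4)*(x - 1)^3, so the eigenvalues are known. The minimal polynomial is
  m_A(x) = Π_λ (x − λ)^{k_λ}
where k_λ is the size of the *largest* Jordan block for λ (equivalently, the smallest k with (A − λI)^k v = 0 for every generalised eigenvector v of λ).

  λ = 1: largest Jordan block has size 3, contributing (x − 1)^3
  λ = 4: largest Jordan block has size 1, contributing (x − 4)

So m_A(x) = (x - 4)*(x - 1)^3 = x^4 - 7*x^3 + 15*x^2 - 13*x + 4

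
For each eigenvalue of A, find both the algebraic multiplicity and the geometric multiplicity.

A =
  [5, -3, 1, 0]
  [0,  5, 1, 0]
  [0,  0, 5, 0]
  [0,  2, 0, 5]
λ = 5: alg = 4, geom = 2

Step 1 — factor the characteristic polynomial to read off the algebraic multiplicities:
  χ_A(x) = (x - 5)^4

Step 2 — compute geometric multiplicities via the rank-nullity identity g(λ) = n − rank(A − λI):
  rank(A − (5)·I) = 2, so dim ker(A − (5)·I) = n − 2 = 2

Summary:
  λ = 5: algebraic multiplicity = 4, geometric multiplicity = 2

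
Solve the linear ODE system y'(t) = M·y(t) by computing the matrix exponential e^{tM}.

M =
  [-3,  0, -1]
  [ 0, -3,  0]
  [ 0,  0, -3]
e^{tM} =
  [exp(-3*t), 0, -t*exp(-3*t)]
  [0, exp(-3*t), 0]
  [0, 0, exp(-3*t)]

Strategy: write M = P · J · P⁻¹ where J is a Jordan canonical form, so e^{tM} = P · e^{tJ} · P⁻¹, and e^{tJ} can be computed block-by-block.

M has Jordan form
J =
  [-3,  1,  0]
  [ 0, -3,  0]
  [ 0,  0, -3]
(up to reordering of blocks).

Per-block formulas:
  For a 1×1 block at λ = -3: exp(t · [-3]) = [e^(-3t)].
  For a 2×2 Jordan block J_2(-3): exp(t · J_2(-3)) = e^(-3t)·(I + t·N), where N is the 2×2 nilpotent shift.

After assembling e^{tJ} and conjugating by P, we get:

e^{tM} =
  [exp(-3*t), 0, -t*exp(-3*t)]
  [0, exp(-3*t), 0]
  [0, 0, exp(-3*t)]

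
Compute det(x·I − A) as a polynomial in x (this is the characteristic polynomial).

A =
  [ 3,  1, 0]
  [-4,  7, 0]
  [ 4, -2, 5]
x^3 - 15*x^2 + 75*x - 125

Expanding det(x·I − A) (e.g. by cofactor expansion or by noting that A is similar to its Jordan form J, which has the same characteristic polynomial as A) gives
  χ_A(x) = x^3 - 15*x^2 + 75*x - 125
which factors as (x - 5)^3. The eigenvalues (with algebraic multiplicities) are λ = 5 with multiplicity 3.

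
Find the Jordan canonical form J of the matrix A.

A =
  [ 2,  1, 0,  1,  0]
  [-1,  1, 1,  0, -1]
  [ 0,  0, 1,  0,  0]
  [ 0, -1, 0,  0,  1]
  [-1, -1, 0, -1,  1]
J_3(1) ⊕ J_2(1)

The characteristic polynomial is
  det(x·I − A) = x^5 - 5*x^4 + 10*x^3 - 10*x^2 + 5*x - 1 = (x - 1)^5

Eigenvalues and multiplicities (the geometric multiplicity of λ is n − rank(A − λI), which equals the number of Jordan blocks for λ):
  λ = 1: algebraic multiplicity = 5, geometric multiplicity = 2

Determining the block sizes for each eigenvalue:
  λ = 1: with am = 5 and gm = 2, the partition is not yet determined (e.g. several partitions of 5 into 2 parts exist). Let N = A − (1)·I. Computing rank(N^1) = 3, rank(N^2) = 1, rank(N^3) = 0; the number of blocks of size ≥ j is rank(N^{j−1}) − rank(N^j), giving [2, 2, 1]. So we have 1 block(s) of size 3, 1 block(s) of size 2 → block sizes [3, 2]

Assembling the blocks gives a Jordan form
J =
  [1, 1, 0, 0, 0]
  [0, 1, 1, 0, 0]
  [0, 0, 1, 0, 0]
  [0, 0, 0, 1, 1]
  [0, 0, 0, 0, 1]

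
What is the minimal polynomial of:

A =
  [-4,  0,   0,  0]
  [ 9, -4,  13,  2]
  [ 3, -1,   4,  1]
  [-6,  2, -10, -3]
x^4 + 7*x^3 + 15*x^2 + 13*x + 4

The characteristic polynomial is χ_A(x) = (x + 1)^3*(x + 4), so the eigenvalues are known. The minimal polynomial is
  m_A(x) = Π_λ (x − λ)^{k_λ}
where k_λ is the size of the *largest* Jordan block for λ (equivalently, the smallest k with (A − λI)^k v = 0 for every generalised eigenvector v of λ).

  λ = -4: largest Jordan block has size 1, contributing (x + 4)
  λ = -1: largest Jordan block has size 3, contributing (x + 1)^3

So m_A(x) = (x + 1)^3*(x + 4) = x^4 + 7*x^3 + 15*x^2 + 13*x + 4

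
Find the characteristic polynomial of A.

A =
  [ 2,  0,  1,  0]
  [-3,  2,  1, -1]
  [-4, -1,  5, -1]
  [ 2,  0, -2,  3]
x^4 - 12*x^3 + 54*x^2 - 108*x + 81

Expanding det(x·I − A) (e.g. by cofactor expansion or by noting that A is similar to its Jordan form J, which has the same characteristic polynomial as A) gives
  χ_A(x) = x^4 - 12*x^3 + 54*x^2 - 108*x + 81
which factors as (x - 3)^4. The eigenvalues (with algebraic multiplicities) are λ = 3 with multiplicity 4.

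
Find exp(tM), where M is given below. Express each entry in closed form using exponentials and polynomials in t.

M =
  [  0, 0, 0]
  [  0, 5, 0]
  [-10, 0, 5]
e^{tM} =
  [1, 0, 0]
  [0, exp(5*t), 0]
  [2 - 2*exp(5*t), 0, exp(5*t)]

Strategy: write M = P · J · P⁻¹ where J is a Jordan canonical form, so e^{tM} = P · e^{tJ} · P⁻¹, and e^{tJ} can be computed block-by-block.

M has Jordan form
J =
  [0, 0, 0]
  [0, 5, 0]
  [0, 0, 5]
(up to reordering of blocks).

Per-block formulas:
  For a 1×1 block at λ = 5: exp(t · [5]) = [e^(5t)].
  For a 1×1 block at λ = 0: exp(t · [0]) = [e^(0t)].

After assembling e^{tJ} and conjugating by P, we get:

e^{tM} =
  [1, 0, 0]
  [0, exp(5*t), 0]
  [2 - 2*exp(5*t), 0, exp(5*t)]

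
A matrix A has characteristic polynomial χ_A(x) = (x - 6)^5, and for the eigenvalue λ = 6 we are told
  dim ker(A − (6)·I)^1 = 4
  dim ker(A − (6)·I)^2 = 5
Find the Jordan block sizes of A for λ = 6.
Block sizes for λ = 6: [2, 1, 1, 1]

From the dimensions of kernels of powers, the number of Jordan blocks of size at least j is d_j − d_{j−1} where d_j = dim ker(N^j) (with d_0 = 0). Computing the differences gives [4, 1].
The number of blocks of size exactly k is (#blocks of size ≥ k) − (#blocks of size ≥ k + 1), so the partition is: 3 block(s) of size 1, 1 block(s) of size 2.
In nonincreasing order the block sizes are [2, 1, 1, 1].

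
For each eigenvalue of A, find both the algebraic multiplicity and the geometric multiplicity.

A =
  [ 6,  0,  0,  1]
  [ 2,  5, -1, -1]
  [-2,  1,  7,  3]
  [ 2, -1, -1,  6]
λ = 6: alg = 4, geom = 2

Step 1 — factor the characteristic polynomial to read off the algebraic multiplicities:
  χ_A(x) = (x - 6)^4

Step 2 — compute geometric multiplicities via the rank-nullity identity g(λ) = n − rank(A − λI):
  rank(A − (6)·I) = 2, so dim ker(A − (6)·I) = n − 2 = 2

Summary:
  λ = 6: algebraic multiplicity = 4, geometric multiplicity = 2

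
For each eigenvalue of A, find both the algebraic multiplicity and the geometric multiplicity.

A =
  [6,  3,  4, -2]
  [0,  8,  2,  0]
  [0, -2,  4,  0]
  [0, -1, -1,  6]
λ = 6: alg = 4, geom = 2

Step 1 — factor the characteristic polynomial to read off the algebraic multiplicities:
  χ_A(x) = (x - 6)^4

Step 2 — compute geometric multiplicities via the rank-nullity identity g(λ) = n − rank(A − λI):
  rank(A − (6)·I) = 2, so dim ker(A − (6)·I) = n − 2 = 2

Summary:
  λ = 6: algebraic multiplicity = 4, geometric multiplicity = 2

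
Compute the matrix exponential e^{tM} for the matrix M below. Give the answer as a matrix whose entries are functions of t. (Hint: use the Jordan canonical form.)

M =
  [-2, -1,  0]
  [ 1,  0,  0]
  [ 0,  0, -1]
e^{tM} =
  [-t*exp(-t) + exp(-t), -t*exp(-t), 0]
  [t*exp(-t), t*exp(-t) + exp(-t), 0]
  [0, 0, exp(-t)]

Strategy: write M = P · J · P⁻¹ where J is a Jordan canonical form, so e^{tM} = P · e^{tJ} · P⁻¹, and e^{tJ} can be computed block-by-block.

M has Jordan form
J =
  [-1,  1,  0]
  [ 0, -1,  0]
  [ 0,  0, -1]
(up to reordering of blocks).

Per-block formulas:
  For a 2×2 Jordan block J_2(-1): exp(t · J_2(-1)) = e^(-1t)·(I + t·N), where N is the 2×2 nilpotent shift.
  For a 1×1 block at λ = -1: exp(t · [-1]) = [e^(-1t)].

After assembling e^{tJ} and conjugating by P, we get:

e^{tM} =
  [-t*exp(-t) + exp(-t), -t*exp(-t), 0]
  [t*exp(-t), t*exp(-t) + exp(-t), 0]
  [0, 0, exp(-t)]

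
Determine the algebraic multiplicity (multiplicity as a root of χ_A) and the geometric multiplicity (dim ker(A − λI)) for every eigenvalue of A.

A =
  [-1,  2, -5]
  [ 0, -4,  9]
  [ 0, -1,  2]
λ = -1: alg = 3, geom = 1

Step 1 — factor the characteristic polynomial to read off the algebraic multiplicities:
  χ_A(x) = (x + 1)^3

Step 2 — compute geometric multiplicities via the rank-nullity identity g(λ) = n − rank(A − λI):
  rank(A − (-1)·I) = 2, so dim ker(A − (-1)·I) = n − 2 = 1

Summary:
  λ = -1: algebraic multiplicity = 3, geometric multiplicity = 1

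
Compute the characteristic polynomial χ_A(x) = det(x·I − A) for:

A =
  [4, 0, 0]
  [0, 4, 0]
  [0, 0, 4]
x^3 - 12*x^2 + 48*x - 64

Expanding det(x·I − A) (e.g. by cofactor expansion or by noting that A is similar to its Jordan form J, which has the same characteristic polynomial as A) gives
  χ_A(x) = x^3 - 12*x^2 + 48*x - 64
which factors as (x - 4)^3. The eigenvalues (with algebraic multiplicities) are λ = 4 with multiplicity 3.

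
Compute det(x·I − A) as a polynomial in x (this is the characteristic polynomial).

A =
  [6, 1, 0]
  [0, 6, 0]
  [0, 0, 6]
x^3 - 18*x^2 + 108*x - 216

Expanding det(x·I − A) (e.g. by cofactor expansion or by noting that A is similar to its Jordan form J, which has the same characteristic polynomial as A) gives
  χ_A(x) = x^3 - 18*x^2 + 108*x - 216
which factors as (x - 6)^3. The eigenvalues (with algebraic multiplicities) are λ = 6 with multiplicity 3.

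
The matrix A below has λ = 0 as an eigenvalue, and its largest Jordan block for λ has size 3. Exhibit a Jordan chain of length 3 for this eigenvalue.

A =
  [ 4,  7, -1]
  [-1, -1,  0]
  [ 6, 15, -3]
A Jordan chain for λ = 0 of length 3:
v_1 = (3, -3, -9)ᵀ
v_2 = (4, -1, 6)ᵀ
v_3 = (1, 0, 0)ᵀ

Let N = A − (0)·I. We want v_3 with N^3 v_3 = 0 but N^2 v_3 ≠ 0; then v_{j-1} := N · v_j for j = 3, …, 2.

Pick v_3 = (1, 0, 0)ᵀ.
Then v_2 = N · v_3 = (4, -1, 6)ᵀ.
Then v_1 = N · v_2 = (3, -3, -9)ᵀ.

Sanity check: (A − (0)·I) v_1 = (0, 0, 0)ᵀ = 0. ✓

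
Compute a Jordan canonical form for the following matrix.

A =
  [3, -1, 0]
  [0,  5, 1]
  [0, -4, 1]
J_3(3)

The characteristic polynomial is
  det(x·I − A) = x^3 - 9*x^2 + 27*x - 27 = (x - 3)^3

Eigenvalues and multiplicities (the geometric multiplicity of λ is n − rank(A − λI), which equals the number of Jordan blocks for λ):
  λ = 3: algebraic multiplicity = 3, geometric multiplicity = 1

Determining the block sizes for each eigenvalue:
  λ = 3: one block (gm = 1), so the single block has size am = 3 → block sizes [3]

Assembling the blocks gives a Jordan form
J =
  [3, 1, 0]
  [0, 3, 1]
  [0, 0, 3]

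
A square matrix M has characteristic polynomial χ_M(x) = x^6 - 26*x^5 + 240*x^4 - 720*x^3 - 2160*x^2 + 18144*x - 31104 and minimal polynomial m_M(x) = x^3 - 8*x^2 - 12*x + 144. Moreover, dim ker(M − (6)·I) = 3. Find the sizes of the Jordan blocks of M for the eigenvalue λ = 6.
Block sizes for λ = 6: [2, 2, 1]

Step 1 — from the characteristic polynomial, algebraic multiplicity of λ = 6 is 5. From dim ker(M − (6)·I) = 3, there are exactly 3 Jordan blocks for λ = 6.
Step 2 — from the minimal polynomial, the factor (x − 6)^2 tells us the largest block for λ = 6 has size 2.
Step 3 — with total size 5, 3 blocks, and largest block 2, the block sizes (in nonincreasing order) are [2, 2, 1].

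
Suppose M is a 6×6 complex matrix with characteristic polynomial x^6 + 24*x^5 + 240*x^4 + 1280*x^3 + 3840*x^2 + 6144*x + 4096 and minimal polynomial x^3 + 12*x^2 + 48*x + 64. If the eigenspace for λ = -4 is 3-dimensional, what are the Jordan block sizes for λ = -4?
Block sizes for λ = -4: [3, 2, 1]

Step 1 — from the characteristic polynomial, algebraic multiplicity of λ = -4 is 6. From dim ker(M − (-4)·I) = 3, there are exactly 3 Jordan blocks for λ = -4.
Step 2 — from the minimal polynomial, the factor (x + 4)^3 tells us the largest block for λ = -4 has size 3.
Step 3 — with total size 6, 3 blocks, and largest block 3, the block sizes (in nonincreasing order) are [3, 2, 1].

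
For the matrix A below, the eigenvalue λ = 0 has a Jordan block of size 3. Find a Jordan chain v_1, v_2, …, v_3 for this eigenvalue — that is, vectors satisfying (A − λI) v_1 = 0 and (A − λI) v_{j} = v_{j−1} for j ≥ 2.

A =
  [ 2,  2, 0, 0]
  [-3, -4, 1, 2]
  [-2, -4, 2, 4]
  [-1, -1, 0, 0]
A Jordan chain for λ = 0 of length 3:
v_1 = (-2, 2, 0, 1)ᵀ
v_2 = (2, -3, -2, -1)ᵀ
v_3 = (1, 0, 0, 0)ᵀ

Let N = A − (0)·I. We want v_3 with N^3 v_3 = 0 but N^2 v_3 ≠ 0; then v_{j-1} := N · v_j for j = 3, …, 2.

Pick v_3 = (1, 0, 0, 0)ᵀ.
Then v_2 = N · v_3 = (2, -3, -2, -1)ᵀ.
Then v_1 = N · v_2 = (-2, 2, 0, 1)ᵀ.

Sanity check: (A − (0)·I) v_1 = (0, 0, 0, 0)ᵀ = 0. ✓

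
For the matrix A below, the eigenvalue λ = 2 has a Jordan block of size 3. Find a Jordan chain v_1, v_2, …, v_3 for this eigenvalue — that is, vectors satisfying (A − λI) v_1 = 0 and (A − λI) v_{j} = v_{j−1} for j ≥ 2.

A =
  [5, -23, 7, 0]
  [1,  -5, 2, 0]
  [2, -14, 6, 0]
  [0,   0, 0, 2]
A Jordan chain for λ = 2 of length 3:
v_1 = (-6, -2, -4, 0)ᵀ
v_2 = (-23, -7, -14, 0)ᵀ
v_3 = (0, 1, 0, 0)ᵀ

Let N = A − (2)·I. We want v_3 with N^3 v_3 = 0 but N^2 v_3 ≠ 0; then v_{j-1} := N · v_j for j = 3, …, 2.

Pick v_3 = (0, 1, 0, 0)ᵀ.
Then v_2 = N · v_3 = (-23, -7, -14, 0)ᵀ.
Then v_1 = N · v_2 = (-6, -2, -4, 0)ᵀ.

Sanity check: (A − (2)·I) v_1 = (0, 0, 0, 0)ᵀ = 0. ✓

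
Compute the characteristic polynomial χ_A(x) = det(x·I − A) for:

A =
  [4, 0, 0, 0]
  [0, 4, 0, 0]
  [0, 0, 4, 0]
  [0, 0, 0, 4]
x^4 - 16*x^3 + 96*x^2 - 256*x + 256

Expanding det(x·I − A) (e.g. by cofactor expansion or by noting that A is similar to its Jordan form J, which has the same characteristic polynomial as A) gives
  χ_A(x) = x^4 - 16*x^3 + 96*x^2 - 256*x + 256
which factors as (x - 4)^4. The eigenvalues (with algebraic multiplicities) are λ = 4 with multiplicity 4.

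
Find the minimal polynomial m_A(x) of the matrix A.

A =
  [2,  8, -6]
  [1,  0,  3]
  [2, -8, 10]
x^2 - 8*x + 16

The characteristic polynomial is χ_A(x) = (x - 4)^3, so the eigenvalues are known. The minimal polynomial is
  m_A(x) = Π_λ (x − λ)^{k_λ}
where k_λ is the size of the *largest* Jordan block for λ (equivalently, the smallest k with (A − λI)^k v = 0 for every generalised eigenvector v of λ).

  λ = 4: largest Jordan block has size 2, contributing (x − 4)^2

So m_A(x) = (x - 4)^2 = x^2 - 8*x + 16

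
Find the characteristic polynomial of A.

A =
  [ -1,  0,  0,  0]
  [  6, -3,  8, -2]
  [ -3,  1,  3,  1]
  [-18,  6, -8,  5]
x^4 - 4*x^3 - 2*x^2 + 12*x + 9

Expanding det(x·I − A) (e.g. by cofactor expansion or by noting that A is similar to its Jordan form J, which has the same characteristic polynomial as A) gives
  χ_A(x) = x^4 - 4*x^3 - 2*x^2 + 12*x + 9
which factors as (x - 3)^2*(x + 1)^2. The eigenvalues (with algebraic multiplicities) are λ = -1 with multiplicity 2, λ = 3 with multiplicity 2.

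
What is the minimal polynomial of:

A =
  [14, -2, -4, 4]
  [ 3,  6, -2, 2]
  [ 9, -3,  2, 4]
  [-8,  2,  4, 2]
x^3 - 18*x^2 + 108*x - 216

The characteristic polynomial is χ_A(x) = (x - 6)^4, so the eigenvalues are known. The minimal polynomial is
  m_A(x) = Π_λ (x − λ)^{k_λ}
where k_λ is the size of the *largest* Jordan block for λ (equivalently, the smallest k with (A − λI)^k v = 0 for every generalised eigenvector v of λ).

  λ = 6: largest Jordan block has size 3, contributing (x − 6)^3

So m_A(x) = (x - 6)^3 = x^3 - 18*x^2 + 108*x - 216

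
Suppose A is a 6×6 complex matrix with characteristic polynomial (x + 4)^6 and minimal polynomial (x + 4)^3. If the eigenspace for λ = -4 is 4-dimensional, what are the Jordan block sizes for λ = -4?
Block sizes for λ = -4: [3, 1, 1, 1]

Step 1 — from the characteristic polynomial, algebraic multiplicity of λ = -4 is 6. From dim ker(A − (-4)·I) = 4, there are exactly 4 Jordan blocks for λ = -4.
Step 2 — from the minimal polynomial, the factor (x + 4)^3 tells us the largest block for λ = -4 has size 3.
Step 3 — with total size 6, 4 blocks, and largest block 3, the block sizes (in nonincreasing order) are [3, 1, 1, 1].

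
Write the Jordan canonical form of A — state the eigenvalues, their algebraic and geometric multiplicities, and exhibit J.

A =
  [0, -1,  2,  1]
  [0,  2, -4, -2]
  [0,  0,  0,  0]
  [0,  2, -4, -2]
J_2(0) ⊕ J_1(0) ⊕ J_1(0)

The characteristic polynomial is
  det(x·I − A) = x^4

Eigenvalues and multiplicities (the geometric multiplicity of λ is n − rank(A − λI), which equals the number of Jordan blocks for λ):
  λ = 0: algebraic multiplicity = 4, geometric multiplicity = 3

Determining the block sizes for each eigenvalue:
  λ = 0: 3 blocks summing to 4 forces exactly one block of size 2 and the rest size 1 → block sizes [2, 1, 1]

Assembling the blocks gives a Jordan form
J =
  [0, 1, 0, 0]
  [0, 0, 0, 0]
  [0, 0, 0, 0]
  [0, 0, 0, 0]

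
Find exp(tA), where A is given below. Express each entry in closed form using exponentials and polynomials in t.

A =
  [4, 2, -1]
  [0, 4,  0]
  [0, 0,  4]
e^{tA} =
  [exp(4*t), 2*t*exp(4*t), -t*exp(4*t)]
  [0, exp(4*t), 0]
  [0, 0, exp(4*t)]

Strategy: write A = P · J · P⁻¹ where J is a Jordan canonical form, so e^{tA} = P · e^{tJ} · P⁻¹, and e^{tJ} can be computed block-by-block.

A has Jordan form
J =
  [4, 1, 0]
  [0, 4, 0]
  [0, 0, 4]
(up to reordering of blocks).

Per-block formulas:
  For a 2×2 Jordan block J_2(4): exp(t · J_2(4)) = e^(4t)·(I + t·N), where N is the 2×2 nilpotent shift.
  For a 1×1 block at λ = 4: exp(t · [4]) = [e^(4t)].

After assembling e^{tJ} and conjugating by P, we get:

e^{tA} =
  [exp(4*t), 2*t*exp(4*t), -t*exp(4*t)]
  [0, exp(4*t), 0]
  [0, 0, exp(4*t)]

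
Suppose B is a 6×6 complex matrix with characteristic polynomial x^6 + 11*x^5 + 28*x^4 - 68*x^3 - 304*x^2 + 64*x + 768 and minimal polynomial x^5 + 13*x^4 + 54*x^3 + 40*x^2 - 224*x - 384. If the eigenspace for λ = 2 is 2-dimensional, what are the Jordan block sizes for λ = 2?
Block sizes for λ = 2: [1, 1]

Step 1 — from the characteristic polynomial, algebraic multiplicity of λ = 2 is 2. From dim ker(B − (2)·I) = 2, there are exactly 2 Jordan blocks for λ = 2.
Step 2 — from the minimal polynomial, the factor (x − 2) tells us the largest block for λ = 2 has size 1.
Step 3 — with total size 2, 2 blocks, and largest block 1, the block sizes (in nonincreasing order) are [1, 1].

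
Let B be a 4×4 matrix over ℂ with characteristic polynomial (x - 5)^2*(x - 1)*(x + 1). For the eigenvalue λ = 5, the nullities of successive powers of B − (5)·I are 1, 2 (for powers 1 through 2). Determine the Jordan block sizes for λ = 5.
Block sizes for λ = 5: [2]

From the dimensions of kernels of powers, the number of Jordan blocks of size at least j is d_j − d_{j−1} where d_j = dim ker(N^j) (with d_0 = 0). Computing the differences gives [1, 1].
The number of blocks of size exactly k is (#blocks of size ≥ k) − (#blocks of size ≥ k + 1), so the partition is: 1 block(s) of size 2.
In nonincreasing order the block sizes are [2].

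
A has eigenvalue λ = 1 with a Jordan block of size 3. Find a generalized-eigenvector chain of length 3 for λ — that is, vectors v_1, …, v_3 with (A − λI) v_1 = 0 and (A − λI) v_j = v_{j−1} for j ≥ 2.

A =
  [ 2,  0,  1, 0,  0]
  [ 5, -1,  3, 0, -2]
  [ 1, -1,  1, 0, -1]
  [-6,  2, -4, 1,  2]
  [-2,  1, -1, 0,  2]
A Jordan chain for λ = 1 of length 3:
v_1 = (2, 2, -2, -4, 0)ᵀ
v_2 = (1, 5, 1, -6, -2)ᵀ
v_3 = (1, 0, 0, 0, 0)ᵀ

Let N = A − (1)·I. We want v_3 with N^3 v_3 = 0 but N^2 v_3 ≠ 0; then v_{j-1} := N · v_j for j = 3, …, 2.

Pick v_3 = (1, 0, 0, 0, 0)ᵀ.
Then v_2 = N · v_3 = (1, 5, 1, -6, -2)ᵀ.
Then v_1 = N · v_2 = (2, 2, -2, -4, 0)ᵀ.

Sanity check: (A − (1)·I) v_1 = (0, 0, 0, 0, 0)ᵀ = 0. ✓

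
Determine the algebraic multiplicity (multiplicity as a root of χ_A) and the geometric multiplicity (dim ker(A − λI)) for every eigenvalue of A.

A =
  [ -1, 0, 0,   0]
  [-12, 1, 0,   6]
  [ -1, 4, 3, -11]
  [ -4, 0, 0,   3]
λ = -1: alg = 1, geom = 1; λ = 1: alg = 1, geom = 1; λ = 3: alg = 2, geom = 1

Step 1 — factor the characteristic polynomial to read off the algebraic multiplicities:
  χ_A(x) = (x - 3)^2*(x - 1)*(x + 1)

Step 2 — compute geometric multiplicities via the rank-nullity identity g(λ) = n − rank(A − λI):
  rank(A − (-1)·I) = 3, so dim ker(A − (-1)·I) = n − 3 = 1
  rank(A − (1)·I) = 3, so dim ker(A − (1)·I) = n − 3 = 1
  rank(A − (3)·I) = 3, so dim ker(A − (3)·I) = n − 3 = 1

Summary:
  λ = -1: algebraic multiplicity = 1, geometric multiplicity = 1
  λ = 1: algebraic multiplicity = 1, geometric multiplicity = 1
  λ = 3: algebraic multiplicity = 2, geometric multiplicity = 1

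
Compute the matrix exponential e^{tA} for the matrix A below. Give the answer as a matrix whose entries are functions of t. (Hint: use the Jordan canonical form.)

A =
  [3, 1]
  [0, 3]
e^{tA} =
  [exp(3*t), t*exp(3*t)]
  [0, exp(3*t)]

Strategy: write A = P · J · P⁻¹ where J is a Jordan canonical form, so e^{tA} = P · e^{tJ} · P⁻¹, and e^{tJ} can be computed block-by-block.

A has Jordan form
J =
  [3, 1]
  [0, 3]
(up to reordering of blocks).

Per-block formulas:
  For a 2×2 Jordan block J_2(3): exp(t · J_2(3)) = e^(3t)·(I + t·N), where N is the 2×2 nilpotent shift.

After assembling e^{tJ} and conjugating by P, we get:

e^{tA} =
  [exp(3*t), t*exp(3*t)]
  [0, exp(3*t)]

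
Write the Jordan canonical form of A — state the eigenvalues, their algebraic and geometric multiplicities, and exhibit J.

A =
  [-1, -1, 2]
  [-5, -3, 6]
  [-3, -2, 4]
J_3(0)

The characteristic polynomial is
  det(x·I − A) = x^3

Eigenvalues and multiplicities (the geometric multiplicity of λ is n − rank(A − λI), which equals the number of Jordan blocks for λ):
  λ = 0: algebraic multiplicity = 3, geometric multiplicity = 1

Determining the block sizes for each eigenvalue:
  λ = 0: one block (gm = 1), so the single block has size am = 3 → block sizes [3]

Assembling the blocks gives a Jordan form
J =
  [0, 1, 0]
  [0, 0, 1]
  [0, 0, 0]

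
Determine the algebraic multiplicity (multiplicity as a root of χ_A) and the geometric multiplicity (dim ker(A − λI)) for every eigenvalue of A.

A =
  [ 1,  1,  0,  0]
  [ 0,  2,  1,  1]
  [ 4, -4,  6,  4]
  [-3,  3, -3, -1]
λ = 2: alg = 4, geom = 2

Step 1 — factor the characteristic polynomial to read off the algebraic multiplicities:
  χ_A(x) = (x - 2)^4

Step 2 — compute geometric multiplicities via the rank-nullity identity g(λ) = n − rank(A − λI):
  rank(A − (2)·I) = 2, so dim ker(A − (2)·I) = n − 2 = 2

Summary:
  λ = 2: algebraic multiplicity = 4, geometric multiplicity = 2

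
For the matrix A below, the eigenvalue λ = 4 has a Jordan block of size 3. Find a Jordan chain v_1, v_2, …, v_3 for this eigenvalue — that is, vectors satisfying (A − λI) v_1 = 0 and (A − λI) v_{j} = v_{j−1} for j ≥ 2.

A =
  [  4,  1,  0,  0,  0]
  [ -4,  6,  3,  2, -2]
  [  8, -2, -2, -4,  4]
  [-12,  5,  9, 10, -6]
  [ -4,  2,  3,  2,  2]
A Jordan chain for λ = 4 of length 3:
v_1 = (-4, 0, -8, 4, 0)ᵀ
v_2 = (0, -4, 8, -12, -4)ᵀ
v_3 = (1, 0, 0, 0, 0)ᵀ

Let N = A − (4)·I. We want v_3 with N^3 v_3 = 0 but N^2 v_3 ≠ 0; then v_{j-1} := N · v_j for j = 3, …, 2.

Pick v_3 = (1, 0, 0, 0, 0)ᵀ.
Then v_2 = N · v_3 = (0, -4, 8, -12, -4)ᵀ.
Then v_1 = N · v_2 = (-4, 0, -8, 4, 0)ᵀ.

Sanity check: (A − (4)·I) v_1 = (0, 0, 0, 0, 0)ᵀ = 0. ✓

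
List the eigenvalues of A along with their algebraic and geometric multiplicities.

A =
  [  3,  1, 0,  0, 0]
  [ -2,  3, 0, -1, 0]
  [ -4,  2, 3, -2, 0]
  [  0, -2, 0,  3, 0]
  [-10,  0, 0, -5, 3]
λ = 3: alg = 5, geom = 3

Step 1 — factor the characteristic polynomial to read off the algebraic multiplicities:
  χ_A(x) = (x - 3)^5

Step 2 — compute geometric multiplicities via the rank-nullity identity g(λ) = n − rank(A − λI):
  rank(A − (3)·I) = 2, so dim ker(A − (3)·I) = n − 2 = 3

Summary:
  λ = 3: algebraic multiplicity = 5, geometric multiplicity = 3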